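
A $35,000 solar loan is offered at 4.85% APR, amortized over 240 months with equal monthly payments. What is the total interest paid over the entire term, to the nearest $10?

Monthly rate = 4.85%/12 = 0.0040417; payment = 35,000 × 0.0040417 / (1 − (1+0.0040417)^−240) = $228.09.
Total paid = 240 × $228.09 = $54,741.60; interest = $54,741.60 − $35,000 = $19,741.60.

$19,740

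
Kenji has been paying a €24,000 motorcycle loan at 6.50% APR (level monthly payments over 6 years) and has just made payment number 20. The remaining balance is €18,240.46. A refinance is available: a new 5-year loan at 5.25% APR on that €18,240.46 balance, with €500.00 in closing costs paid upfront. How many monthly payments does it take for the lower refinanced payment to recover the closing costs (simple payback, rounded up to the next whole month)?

9 months

Current payment = 24,000 × 6.5%/12 / (1 − (1+0.0054167)^−72) = €403.44.
Refinanced payment = 18,240.46 × 0.0043750 / (1 − (1+0.0043750)^−60) = €346.31.
Monthly savings = €403.44 − €346.31 = €57.13.
Break-even = €500.00 / €57.13 = 8.75 → 9 months.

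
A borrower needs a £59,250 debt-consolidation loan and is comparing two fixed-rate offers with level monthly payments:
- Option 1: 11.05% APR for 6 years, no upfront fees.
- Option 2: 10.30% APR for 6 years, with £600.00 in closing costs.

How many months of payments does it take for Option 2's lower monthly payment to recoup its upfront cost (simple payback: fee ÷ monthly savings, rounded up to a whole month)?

Option 1: monthly rate = 11.05%/12 = 0.0092083; payment = 59,250 × 0.0092083 / (1 − (1+0.0092083)^−72) = £1,129.29.
Option 2: at 10.30% the monthly rate is 0.0085833, so the payment is 59,250 × 0.0085833 / (1 − 1.0085833^−72) = £1,106.64.
Monthly savings = £1,129.29 − £1,106.64 = £22.65.
Break-even = £600.00 / £22.65 = 26.49 → 27 months.

27 months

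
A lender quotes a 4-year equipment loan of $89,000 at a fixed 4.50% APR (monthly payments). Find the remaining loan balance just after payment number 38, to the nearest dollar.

$19,883

With monthly rate i = 4.5%/12 = 0.0037500, the balance after k of n payments is P · [(1+i)^n − (1+i)^k] / [(1+i)^n − 1].
(1+0.0037500)^48 = 1.19681438 and (1+0.0037500)^38 = 1.15284578, so the balance is 89,000 × (1.19681438 − 1.15284578) / (1.19681438 − 1) = $19,882.72.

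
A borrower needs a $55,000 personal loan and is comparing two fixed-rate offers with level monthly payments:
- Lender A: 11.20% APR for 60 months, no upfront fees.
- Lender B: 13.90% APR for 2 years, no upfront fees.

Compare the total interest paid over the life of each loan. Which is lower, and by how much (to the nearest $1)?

Lender A: monthly rate = 11.2%/12 = 0.0093333; payment = 55,000 × 0.0093333 / (1 − (1+0.0093333)^−60) = $1,201.33.
Total interest on Lender A = 60 × $1,201.33 − $55,000 = $17,079.80.
Lender B: monthly rate = 13.9%/12 = 0.0115833; payment = 55,000 × 0.0115833 / (1 − (1+0.0115833)^−24) = $2,638.11.
Total interest on Lender B = 24 × $2,638.11 − $55,000 = $8,314.64.
Lender B is lower by $8,765.16.

Lender B by $8,765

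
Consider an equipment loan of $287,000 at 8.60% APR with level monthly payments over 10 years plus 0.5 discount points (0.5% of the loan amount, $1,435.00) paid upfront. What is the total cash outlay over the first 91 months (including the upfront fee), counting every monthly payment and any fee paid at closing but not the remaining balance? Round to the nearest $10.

Monthly rate = 8.6%/12 = 0.0071667; payment = 287,000 × 0.0071667 / (1 − (1+0.0071667)^−120) = $3,573.76.
Total outlay = 91 × $3,573.76 + $1,435.00 = $326,647.16.

$326,650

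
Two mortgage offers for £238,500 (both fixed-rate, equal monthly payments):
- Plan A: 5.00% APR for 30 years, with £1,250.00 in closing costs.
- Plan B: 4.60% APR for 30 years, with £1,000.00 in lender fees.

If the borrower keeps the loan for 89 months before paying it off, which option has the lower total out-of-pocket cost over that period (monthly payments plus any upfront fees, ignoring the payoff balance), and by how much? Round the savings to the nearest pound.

Plan B by £5,382

Plan A: at 5.00% the monthly rate is 0.0041667, so the payment is 238,500 × 0.0041667 / (1 − 1.0041667^−360) = £1,280.32.
Plan B: at 4.60% the monthly rate is 0.0038333, so the payment is 238,500 × 0.0038333 / (1 − 1.0038333^−360) = £1,222.66.
Over 89 months: Plan A costs 89 × £1,280.32 + £1,250.00 = £115,198.48; Plan B costs 89 × £1,222.66 + £1,000.00 = £109,816.74.
Plan B is cheaper by £115,198.48 − £109,816.74 = £5,381.74.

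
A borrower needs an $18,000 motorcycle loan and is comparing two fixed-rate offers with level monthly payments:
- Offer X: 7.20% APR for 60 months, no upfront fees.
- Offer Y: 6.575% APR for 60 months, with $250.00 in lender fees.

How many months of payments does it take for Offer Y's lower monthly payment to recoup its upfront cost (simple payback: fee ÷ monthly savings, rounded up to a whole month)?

Offer X: monthly rate = 7.2%/12 = 0.0060000; payment = 18,000 × 0.0060000 / (1 − (1+0.0060000)^−60) = $358.12.
Offer Y: monthly rate = 6.575%/12 = 0.0054792; payment = 18,000 × 0.0054792 / (1 − (1+0.0054792)^−60) = $352.82.
Monthly savings = $358.12 − $352.82 = $5.30.
Break-even = $250.00 / $5.30 = 47.17 → 48 months.

48 months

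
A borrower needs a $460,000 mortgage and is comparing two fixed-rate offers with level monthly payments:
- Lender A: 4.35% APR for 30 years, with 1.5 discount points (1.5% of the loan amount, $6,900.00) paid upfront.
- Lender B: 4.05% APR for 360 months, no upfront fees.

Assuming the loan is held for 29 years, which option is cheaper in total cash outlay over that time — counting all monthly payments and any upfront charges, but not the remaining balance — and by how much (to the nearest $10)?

Lender A: at 4.35% the monthly rate is 0.0036250, so the payment is 460,000 × 0.0036250 / (1 − 1.0036250^−360) = $2,289.93.
Lender B: monthly rate = 4.05%/12 = 0.0033750; payment = 460,000 × 0.0033750 / (1 − (1+0.0033750)^−360) = $2,209.39.
Over 348 months: Lender A costs 348 × $2,289.93 + $6,900.00 = $803,795.64; Lender B costs 348 × $2,209.39 = $768,867.72.
Lender B is cheaper by $803,795.64 − $768,867.72 = $34,927.92.

Lender B by $34,930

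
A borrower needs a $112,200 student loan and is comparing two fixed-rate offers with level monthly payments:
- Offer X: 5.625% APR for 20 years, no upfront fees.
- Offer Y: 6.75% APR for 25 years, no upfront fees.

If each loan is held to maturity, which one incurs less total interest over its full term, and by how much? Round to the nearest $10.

Offer X: monthly rate = 5.625%/12 = 0.0046875; payment = 112,200 × 0.0046875 / (1 − (1+0.0046875)^−240) = $779.75.
Total interest on Offer X = 240 × $779.75 − $112,200 = $74,940.00.
Offer Y: at 6.75% the monthly rate is 0.0056250, so the payment is 112,200 × 0.0056250 / (1 − 1.0056250^−300) = $775.20.
Total interest on Offer Y = 300 × $775.20 − $112,200 = $120,360.00.
Offer X is lower by $45,420.00.

Offer X by $45,420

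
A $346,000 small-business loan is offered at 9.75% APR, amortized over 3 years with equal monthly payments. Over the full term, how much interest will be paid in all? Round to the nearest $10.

$54,460

Monthly rate = 9.75%/12 = 0.0081250; payment = 346,000 × 0.0081250 / (1 − (1+0.0081250)^−36) = $11,123.88.
Total paid = 36 × $11,123.88 = $400,459.68; interest = $400,459.68 − $346,000 = $54,459.68.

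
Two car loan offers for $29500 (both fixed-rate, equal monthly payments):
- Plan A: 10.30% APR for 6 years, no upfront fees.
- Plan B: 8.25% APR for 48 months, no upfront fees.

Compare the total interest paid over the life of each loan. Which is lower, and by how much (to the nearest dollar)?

Plan B by $4,936

Plan A: monthly rate = 10.3%/12 = 0.0085833; payment = 29,500 × 0.0085833 / (1 − (1+0.0085833)^−72) = $550.99.
Total interest on Plan A = 72 × $550.99 − $29,500 = $10,171.28.
Plan B: monthly rate = 8.25%/12 = 0.0068750; payment = 29,500 × 0.0068750 / (1 − (1+0.0068750)^−48) = $723.65.
Total interest on Plan B = 48 × $723.65 − $29,500 = $5,235.20.
Plan B is lower by $4,936.08.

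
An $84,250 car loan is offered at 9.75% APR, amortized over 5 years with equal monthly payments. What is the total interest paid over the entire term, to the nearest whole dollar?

$22,533

At 9.75% the monthly rate is 0.0081250, so the payment is 84,250 × 0.0081250 / (1 − 1.0081250^−60) = $1,779.72.
Total paid = 60 × $1,779.72 = $106,783.20; interest = $106,783.20 − $84,250 = $22,533.20.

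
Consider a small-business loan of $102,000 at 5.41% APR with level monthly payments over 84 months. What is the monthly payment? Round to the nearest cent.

Monthly rate = 5.41%/12 = 0.0045083; payment = 102,000 × 0.0045083 / (1 − (1+0.0045083)^−84) = $1,461.39.

$1,461.39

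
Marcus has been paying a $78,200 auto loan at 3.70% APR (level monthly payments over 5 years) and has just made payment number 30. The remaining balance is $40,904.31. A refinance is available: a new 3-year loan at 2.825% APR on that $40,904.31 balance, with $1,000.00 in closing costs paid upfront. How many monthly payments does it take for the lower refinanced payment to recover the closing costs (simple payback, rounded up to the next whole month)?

Current payment = 78,200 × 3.7%/12 / (1 − (1+0.0030833)^−60) = $1,429.61.
Refinanced payment = 40,904.31 × 0.0023542 / (1 − (1+0.0023542)^−36) = $1,186.39.
Monthly savings = $1,429.61 − $1,186.39 = $243.22.
Break-even = $1,000.00 / $243.22 = 4.11 → 5 months.

5 months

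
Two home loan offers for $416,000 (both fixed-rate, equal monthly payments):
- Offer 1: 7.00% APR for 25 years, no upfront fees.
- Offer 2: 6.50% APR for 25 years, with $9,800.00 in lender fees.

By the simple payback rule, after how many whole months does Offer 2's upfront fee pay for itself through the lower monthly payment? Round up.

75 months

Offer 1: at 7.00% the monthly rate is 0.0058333, so the payment is 416,000 × 0.0058333 / (1 − 1.0058333^−300) = $2,940.20.
Offer 2: monthly rate = 6.5%/12 = 0.0054167; payment = 416,000 × 0.0054167 / (1 − (1+0.0054167)^−300) = $2,808.86.
Monthly savings = $2,940.20 − $2,808.86 = $131.34.
Break-even = $9,800.00 / $131.34 = 74.62 → 75 months.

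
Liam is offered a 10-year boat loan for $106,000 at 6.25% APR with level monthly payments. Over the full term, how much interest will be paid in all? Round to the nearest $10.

$36,820

At 6.25% the monthly rate is 0.0052083, so the payment is 106,000 × 0.0052083 / (1 − 1.0052083^−120) = $1,190.17.
Total paid = 120 × $1,190.17 = $142,820.40; interest = $142,820.40 − $106,000 = $36,820.40.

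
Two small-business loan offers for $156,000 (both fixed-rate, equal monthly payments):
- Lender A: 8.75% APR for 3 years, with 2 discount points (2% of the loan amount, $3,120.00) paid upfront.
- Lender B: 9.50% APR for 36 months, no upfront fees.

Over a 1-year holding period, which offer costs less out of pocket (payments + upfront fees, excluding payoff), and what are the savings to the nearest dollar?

Lender B by $2,466

Lender A: monthly rate = 8.75%/12 = 0.0072917; payment = 156,000 × 0.0072917 / (1 − (1+0.0072917)^−36) = $4,942.63.
Lender B: monthly rate = 9.5%/12 = 0.0079167; payment = 156,000 × 0.0079167 / (1 − (1+0.0079167)^−36) = $4,997.14.
Over 12 months: Lender A costs 12 × $4,942.63 + $3,120.00 = $62,431.56; Lender B costs 12 × $4,997.14 = $59,965.68.
Lender B is cheaper by $62,431.56 − $59,965.68 = $2,465.88.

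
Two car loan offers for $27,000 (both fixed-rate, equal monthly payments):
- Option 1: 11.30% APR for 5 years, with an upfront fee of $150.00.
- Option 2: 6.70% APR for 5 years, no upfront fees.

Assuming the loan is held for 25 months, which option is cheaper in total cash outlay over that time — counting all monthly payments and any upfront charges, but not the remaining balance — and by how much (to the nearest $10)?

Option 1: monthly rate = 11.3%/12 = 0.0094167; payment = 27,000 × 0.0094167 / (1 − (1+0.0094167)^−60) = $591.09.
Option 2: at 6.70% the monthly rate is 0.0055833, so the payment is 27,000 × 0.0055833 / (1 − 1.0055833^−60) = $530.82.
Over 25 months: Option 1 costs 25 × $591.09 + $150.00 = $14,927.25; Option 2 costs 25 × $530.82 = $13,270.50.
Option 2 is cheaper by $14,927.25 − $13,270.50 = $1,656.75.

Option 2 by $1,660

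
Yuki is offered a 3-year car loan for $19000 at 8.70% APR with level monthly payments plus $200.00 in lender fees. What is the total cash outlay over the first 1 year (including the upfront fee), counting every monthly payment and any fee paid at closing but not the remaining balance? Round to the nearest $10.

$7,420

At 8.70% the monthly rate is 0.0072500, so the payment is 19,000 × 0.0072500 / (1 − 1.0072500^−36) = $601.55.
Total outlay = 12 × $601.55 + $200.00 = $7,418.60.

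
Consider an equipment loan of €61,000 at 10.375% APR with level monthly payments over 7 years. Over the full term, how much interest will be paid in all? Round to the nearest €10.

€25,060

Monthly rate = 10.375%/12 = 0.0086458; payment = 61,000 × 0.0086458 / (1 − (1+0.0086458)^−84) = €1,024.53.
Total paid = 84 × €1,024.53 = €86,060.52; interest = €86,060.52 − €61,000 = €25,060.52.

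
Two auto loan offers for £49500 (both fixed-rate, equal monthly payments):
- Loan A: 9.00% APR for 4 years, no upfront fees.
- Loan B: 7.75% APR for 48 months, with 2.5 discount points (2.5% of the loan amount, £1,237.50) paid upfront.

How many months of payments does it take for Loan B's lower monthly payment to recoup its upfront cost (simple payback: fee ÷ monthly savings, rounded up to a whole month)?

43 months

Loan A: monthly rate = 9%/12 = 0.0075000; payment = 49,500 × 0.0075000 / (1 − (1+0.0075000)^−48) = £1,231.81.
Loan B: at 7.75% the monthly rate is 0.0064583, so the payment is 49,500 × 0.0064583 / (1 − 1.0064583^−48) = £1,202.64.
Monthly savings = £1,231.81 − £1,202.64 = £29.17.
Break-even = £1,237.50 / £29.17 = 42.42 → 43 months.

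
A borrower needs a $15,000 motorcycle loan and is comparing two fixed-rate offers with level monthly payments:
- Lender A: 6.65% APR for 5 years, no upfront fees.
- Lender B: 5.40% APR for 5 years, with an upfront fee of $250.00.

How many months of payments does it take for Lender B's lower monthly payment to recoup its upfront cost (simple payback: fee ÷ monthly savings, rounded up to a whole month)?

Lender A: monthly rate = 6.65%/12 = 0.0055417; payment = 15,000 × 0.0055417 / (1 − (1+0.0055417)^−60) = $294.55.
Lender B: at 5.40% the monthly rate is 0.0045000, so the payment is 15,000 × 0.0045000 / (1 − 1.0045000^−60) = $285.83.
Monthly savings = $294.55 − $285.83 = $8.72.
Break-even = $250.00 / $8.72 = 28.67 → 29 months.

29 months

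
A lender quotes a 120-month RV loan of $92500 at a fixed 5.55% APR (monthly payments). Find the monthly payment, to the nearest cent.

Monthly rate = 5.55%/12 = 0.0046250; payment = 92,500 × 0.0046250 / (1 − (1+0.0046250)^−120) = $1,006.16.

$1,006.16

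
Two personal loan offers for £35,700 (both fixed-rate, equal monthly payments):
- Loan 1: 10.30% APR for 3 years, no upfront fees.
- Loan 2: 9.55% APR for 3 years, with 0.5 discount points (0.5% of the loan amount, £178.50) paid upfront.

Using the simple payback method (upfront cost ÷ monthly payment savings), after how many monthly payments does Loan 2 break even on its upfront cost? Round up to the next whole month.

Loan 1: monthly rate = 10.3%/12 = 0.0085833; payment = 35,700 × 0.0085833 / (1 − (1+0.0085833)^−36) = £1,156.97.
Loan 2: monthly rate = 9.55%/12 = 0.0079583; payment = 35,700 × 0.0079583 / (1 − (1+0.0079583)^−36) = £1,144.41.
Monthly savings = £1,156.97 − £1,144.41 = £12.56.
Break-even = £178.50 / £12.56 = 14.21 → 15 months.

15 months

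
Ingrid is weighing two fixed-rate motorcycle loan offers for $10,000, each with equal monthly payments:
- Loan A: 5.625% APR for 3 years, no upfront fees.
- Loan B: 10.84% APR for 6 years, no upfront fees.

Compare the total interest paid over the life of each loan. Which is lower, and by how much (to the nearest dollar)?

Loan A: monthly rate = 5.625%/12 = 0.0046875; payment = 10,000 × 0.0046875 / (1 − (1+0.0046875)^−36) = $302.52.
Total interest on Loan A = 36 × $302.52 − $10,000 = $890.72.
Loan B: at 10.84% the monthly rate is 0.0090333, so the payment is 10,000 × 0.0090333 / (1 − 1.0090333^−72) = $189.52.
Total interest on Loan B = 72 × $189.52 − $10,000 = $3,645.44.
Loan A is lower by $2,754.72.

Loan A by $2,755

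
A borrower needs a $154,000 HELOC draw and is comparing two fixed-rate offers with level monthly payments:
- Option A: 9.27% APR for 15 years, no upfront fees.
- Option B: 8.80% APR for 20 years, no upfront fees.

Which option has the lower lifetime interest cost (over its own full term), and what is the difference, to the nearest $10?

Option A: at 9.27% the monthly rate is 0.0077250, so the payment is 154,000 × 0.0077250 / (1 − 1.0077250^−180) = $1,586.80.
Total interest on Option A = 180 × $1,586.80 − $154,000 = $131,624.00.
Option B: at 8.80% the monthly rate is 0.0073333, so the payment is 154,000 × 0.0073333 / (1 − 1.0073333^−240) = $1,365.83.
Total interest on Option B = 240 × $1,365.83 − $154,000 = $173,799.20.
Option A is lower by $42,175.20.

Option A by $42,180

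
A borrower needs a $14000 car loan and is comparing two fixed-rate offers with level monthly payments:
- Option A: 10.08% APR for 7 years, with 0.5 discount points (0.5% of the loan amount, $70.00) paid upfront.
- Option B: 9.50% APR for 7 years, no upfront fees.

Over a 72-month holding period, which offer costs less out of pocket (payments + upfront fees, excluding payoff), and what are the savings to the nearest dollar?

Option B by $371

Option A: at 10.08% the monthly rate is 0.0084000, so the payment is 14,000 × 0.0084000 / (1 − 1.0084000^−84) = $233.00.
Option B: at 9.50% the monthly rate is 0.0079167, so the payment is 14,000 × 0.0079167 / (1 − 1.0079167^−84) = $228.82.
Over 72 months: Option A costs 72 × $233.00 + $70.00 = $16,846.00; Option B costs 72 × $228.82 = $16,475.04.
Option B is cheaper by $16,846.00 − $16,475.04 = $370.96.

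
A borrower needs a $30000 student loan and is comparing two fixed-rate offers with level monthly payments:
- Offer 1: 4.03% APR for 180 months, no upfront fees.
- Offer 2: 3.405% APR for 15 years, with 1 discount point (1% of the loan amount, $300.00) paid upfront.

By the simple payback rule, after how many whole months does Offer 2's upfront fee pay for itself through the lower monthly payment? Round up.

33 months

Offer 1: monthly rate = 4.03%/12 = 0.0033583; payment = 30,000 × 0.0033583 / (1 − (1+0.0033583)^−180) = $222.36.
Offer 2: monthly rate = 3.405%/12 = 0.0028375; payment = 30,000 × 0.0028375 / (1 − (1+0.0028375)^−180) = $213.07.
Monthly savings = $222.36 − $213.07 = $9.29.
Break-even = $300.00 / $9.29 = 32.29 → 33 months.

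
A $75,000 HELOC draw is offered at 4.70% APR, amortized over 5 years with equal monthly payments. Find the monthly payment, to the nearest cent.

$1,405.06

At 4.70% the monthly rate is 0.0039167, so the payment is 75,000 × 0.0039167 / (1 − 1.0039167^−60) = $1,405.06.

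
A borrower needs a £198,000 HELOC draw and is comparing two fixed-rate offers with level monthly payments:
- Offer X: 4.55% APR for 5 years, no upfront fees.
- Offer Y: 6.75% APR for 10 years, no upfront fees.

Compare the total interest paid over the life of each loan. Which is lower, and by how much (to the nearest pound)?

Offer X by £51,073

Offer X: at 4.55% the monthly rate is 0.0037917, so the payment is 198,000 × 0.0037917 / (1 − 1.0037917^−60) = £3,695.82.
Total interest on Offer X = 60 × £3,695.82 − £198,000 = £23,749.20.
Offer Y: at 6.75% the monthly rate is 0.0056250, so the payment is 198,000 × 0.0056250 / (1 − 1.0056250^−120) = £2,273.52.
Total interest on Offer Y = 120 × £2,273.52 − £198,000 = £74,822.40.
Offer X is lower by £51,073.20.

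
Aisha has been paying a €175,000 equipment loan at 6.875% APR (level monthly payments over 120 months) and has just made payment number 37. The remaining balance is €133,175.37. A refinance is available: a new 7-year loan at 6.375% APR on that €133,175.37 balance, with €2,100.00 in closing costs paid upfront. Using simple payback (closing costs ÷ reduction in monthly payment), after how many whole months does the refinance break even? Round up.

42 months

Current payment = 175,000 × 6.875%/12 / (1 − (1+0.0057292)^−120) = €2,020.64.
Refinanced payment = 133,175.37 × 0.0053125 / (1 − (1+0.0053125)^−84) = €1,969.53.
Monthly savings = €2,020.64 − €1,969.53 = €51.11.
Break-even = €2,100.00 / €51.11 = 41.09 → 42 months.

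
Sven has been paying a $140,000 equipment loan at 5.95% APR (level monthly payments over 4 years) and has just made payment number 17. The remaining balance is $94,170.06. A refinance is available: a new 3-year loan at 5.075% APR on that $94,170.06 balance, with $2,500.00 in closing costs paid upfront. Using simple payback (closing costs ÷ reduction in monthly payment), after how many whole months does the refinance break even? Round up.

6 months

Current payment = 140,000 × 5.95%/12 / (1 − (1+0.0049583)^−48) = $3,284.70.
Refinanced payment = 94,170.06 × 0.0042292 / (1 − (1+0.0042292)^−36) = $2,825.53.
Monthly savings = $3,284.70 − $2,825.53 = $459.17.
Break-even = $2,500.00 / $459.17 = 5.44 → 6 months.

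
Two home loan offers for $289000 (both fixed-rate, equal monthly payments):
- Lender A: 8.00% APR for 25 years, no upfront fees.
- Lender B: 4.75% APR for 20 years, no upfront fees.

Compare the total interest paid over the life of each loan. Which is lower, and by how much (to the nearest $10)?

Lender A: monthly rate = 8%/12 = 0.0066667; payment = 289,000 × 0.0066667 / (1 − (1+0.0066667)^−300) = $2,230.55.
Total interest on Lender A = 300 × $2,230.55 − $289,000 = $380,165.00.
Lender B: monthly rate = 4.75%/12 = 0.0039583; payment = 289,000 × 0.0039583 / (1 − (1+0.0039583)^−240) = $1,867.59.
Total interest on Lender B = 240 × $1,867.59 − $289,000 = $159,221.60.
Lender B is lower by $220,943.40.

Lender B by $220,940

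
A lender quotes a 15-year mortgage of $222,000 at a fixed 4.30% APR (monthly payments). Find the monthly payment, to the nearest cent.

$1,675.68

At 4.30% the monthly rate is 0.0035833, so the payment is 222,000 × 0.0035833 / (1 − 1.0035833^−180) = $1,675.68.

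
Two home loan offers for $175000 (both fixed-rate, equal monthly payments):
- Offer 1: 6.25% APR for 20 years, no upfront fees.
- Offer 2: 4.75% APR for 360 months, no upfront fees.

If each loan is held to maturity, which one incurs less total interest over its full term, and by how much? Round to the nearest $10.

Offer 1 by $21,650

Offer 1: monthly rate = 6.25%/12 = 0.0052083; payment = 175,000 × 0.0052083 / (1 − (1+0.0052083)^−240) = $1,279.12.
Total interest on Offer 1 = 240 × $1,279.12 − $175,000 = $131,988.80.
Offer 2: at 4.75% the monthly rate is 0.0039583, so the payment is 175,000 × 0.0039583 / (1 − 1.0039583^−360) = $912.88.
Total interest on Offer 2 = 360 × $912.88 − $175,000 = $153,636.80.
Offer 1 is lower by $21,648.00.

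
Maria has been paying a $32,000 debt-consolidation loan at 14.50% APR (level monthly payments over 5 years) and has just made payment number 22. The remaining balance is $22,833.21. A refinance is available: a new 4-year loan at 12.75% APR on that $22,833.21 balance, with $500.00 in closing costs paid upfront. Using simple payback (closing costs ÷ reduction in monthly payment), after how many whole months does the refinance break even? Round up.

4 months

Current payment = 32,000 × 14.5%/12 / (1 − (1+0.0120833)^−60) = $752.90.
Refinanced payment = 22,833.21 × 0.0106250 / (1 − (1+0.0106250)^−48) = $609.73.
Monthly savings = $752.90 − $609.73 = $143.17.
Break-even = $500.00 / $143.17 = 3.49 → 4 months.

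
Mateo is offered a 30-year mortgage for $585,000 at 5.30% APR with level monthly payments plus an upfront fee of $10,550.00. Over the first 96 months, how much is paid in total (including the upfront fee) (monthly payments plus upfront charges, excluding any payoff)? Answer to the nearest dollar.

$322,409

At 5.30% the monthly rate is 0.0044167, so the payment is 585,000 × 0.0044167 / (1 − 1.0044167^−360) = $3,248.53.
Total outlay = 96 × $3,248.53 + $10,550.00 = $322,408.88.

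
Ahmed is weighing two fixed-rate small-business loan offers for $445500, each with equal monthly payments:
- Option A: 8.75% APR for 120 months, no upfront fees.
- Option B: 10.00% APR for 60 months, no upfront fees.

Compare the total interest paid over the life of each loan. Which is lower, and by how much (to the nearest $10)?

Option A: monthly rate = 8.75%/12 = 0.0072917; payment = 445,500 × 0.0072917 / (1 − (1+0.0072917)^−120) = $5,583.31.
Total interest on Option A = 120 × $5,583.31 − $445,500 = $224,497.20.
Option B: monthly rate = 10%/12 = 0.0083333; payment = 445,500 × 0.0083333 / (1 − (1+0.0083333)^−60) = $9,465.56.
Total interest on Option B = 60 × $9,465.56 − $445,500 = $122,433.60.
Option B is lower by $102,063.60.

Option B by $102,060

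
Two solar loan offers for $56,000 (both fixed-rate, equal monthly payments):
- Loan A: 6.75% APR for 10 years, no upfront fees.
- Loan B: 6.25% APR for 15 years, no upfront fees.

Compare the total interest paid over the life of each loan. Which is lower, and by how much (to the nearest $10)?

Loan A by $9,270

Loan A: at 6.75% the monthly rate is 0.0056250, so the payment is 56,000 × 0.0056250 / (1 − 1.0056250^−120) = $643.02.
Total interest on Loan A = 120 × $643.02 − $56,000 = $21,162.40.
Loan B: monthly rate = 6.25%/12 = 0.0052083; payment = 56,000 × 0.0052083 / (1 − (1+0.0052083)^−180) = $480.16.
Total interest on Loan B = 180 × $480.16 − $56,000 = $30,428.80.
Loan A is lower by $9,266.40.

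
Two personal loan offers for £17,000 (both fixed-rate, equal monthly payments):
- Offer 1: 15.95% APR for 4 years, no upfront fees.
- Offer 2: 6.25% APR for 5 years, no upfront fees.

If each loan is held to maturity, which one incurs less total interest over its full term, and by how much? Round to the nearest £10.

Offer 2 by £3,270

Offer 1: monthly rate = 15.95%/12 = 0.0132917; payment = 17,000 × 0.0132917 / (1 − (1+0.0132917)^−48) = £481.35.
Total interest on Offer 1 = 48 × £481.35 − £17,000 = £6,104.80.
Offer 2: monthly rate = 6.25%/12 = 0.0052083; payment = 17,000 × 0.0052083 / (1 − (1+0.0052083)^−60) = £330.64.
Total interest on Offer 2 = 60 × £330.64 − £17,000 = £2,838.40.
Offer 2 is lower by £3,266.40.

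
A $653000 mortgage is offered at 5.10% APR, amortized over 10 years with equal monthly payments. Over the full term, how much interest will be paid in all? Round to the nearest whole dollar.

At 5.10% the monthly rate is 0.0042500, so the payment is 653,000 × 0.0042500 / (1 − 1.0042500^−120) = $6,958.04.
Total paid = 120 × $6,958.04 = $834,964.80; interest = $834,964.80 − $653,000 = $181,964.80.

$181,965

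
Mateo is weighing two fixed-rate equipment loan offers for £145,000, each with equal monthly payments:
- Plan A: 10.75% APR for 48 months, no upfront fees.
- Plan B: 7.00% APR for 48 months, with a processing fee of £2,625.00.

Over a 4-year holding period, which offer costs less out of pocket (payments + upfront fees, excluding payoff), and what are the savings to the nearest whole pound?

Plan B by £9,750

Plan A: monthly rate = 10.75%/12 = 0.0089583; payment = 145,000 × 0.0089583 / (1 − (1+0.0089583)^−48) = £3,730.02.
Plan B: at 7.00% the monthly rate is 0.0058333, so the payment is 145,000 × 0.0058333 / (1 − 1.0058333^−48) = £3,472.21.
Over 48 months: Plan A costs 48 × £3,730.02 = £179,040.96; Plan B costs 48 × £3,472.21 + £2,625.00 = £169,291.08.
Plan B is cheaper by £179,040.96 − £169,291.08 = £9,749.88.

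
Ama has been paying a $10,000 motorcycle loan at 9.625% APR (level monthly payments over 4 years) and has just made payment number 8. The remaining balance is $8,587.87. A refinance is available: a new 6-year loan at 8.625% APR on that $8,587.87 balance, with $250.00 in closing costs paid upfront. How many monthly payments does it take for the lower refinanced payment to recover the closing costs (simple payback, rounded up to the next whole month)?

Current payment = 10,000 × 9.625%/12 / (1 − (1+0.0080208)^−48) = $251.83.
Refinanced payment = 8,587.87 × 0.0071875 / (1 − (1+0.0071875)^−72) = $153.21.
Monthly savings = $251.83 − $153.21 = $98.62.
Break-even = $250.00 / $98.62 = 2.53 → 3 months.

3 months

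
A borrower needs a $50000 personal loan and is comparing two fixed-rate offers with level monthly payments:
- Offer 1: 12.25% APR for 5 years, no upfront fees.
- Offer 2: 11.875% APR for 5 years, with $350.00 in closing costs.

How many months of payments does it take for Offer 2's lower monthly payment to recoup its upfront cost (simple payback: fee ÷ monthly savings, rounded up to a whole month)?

Offer 1: monthly rate = 12.25%/12 = 0.0102083; payment = 50,000 × 0.0102083 / (1 − (1+0.0102083)^−60) = $1,118.55.
Offer 2: at 11.875% the monthly rate is 0.0098958, so the payment is 50,000 × 0.0098958 / (1 − 1.0098958^−60) = $1,109.07.
Monthly savings = $1,118.55 − $1,109.07 = $9.48.
Break-even = $350.00 / $9.48 = 36.92 → 37 months.

37 months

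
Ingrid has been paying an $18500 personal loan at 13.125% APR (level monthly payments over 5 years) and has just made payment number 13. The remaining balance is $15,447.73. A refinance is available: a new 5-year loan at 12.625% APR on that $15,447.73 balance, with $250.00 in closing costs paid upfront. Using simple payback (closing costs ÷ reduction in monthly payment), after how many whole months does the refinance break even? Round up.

4 months

Current payment = 18,500 × 13.125%/12 / (1 − (1+0.0109375)^−60) = $422.12.
Refinanced payment = 15,447.73 × 0.0105208 / (1 − (1+0.0105208)^−60) = $348.53.
Monthly savings = $422.12 − $348.53 = $73.59.
Break-even = $250.00 / $73.59 = 3.40 → 4 months.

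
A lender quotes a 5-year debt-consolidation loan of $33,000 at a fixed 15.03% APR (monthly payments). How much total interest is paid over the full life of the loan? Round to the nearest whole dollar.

Monthly rate = 15.03%/12 = 0.0125250; payment = 33,000 × 0.0125250 / (1 − (1+0.0125250)^−60) = $785.59.
Total paid = 60 × $785.59 = $47,135.40; interest = $47,135.40 − $33,000 = $14,135.40.

$14,135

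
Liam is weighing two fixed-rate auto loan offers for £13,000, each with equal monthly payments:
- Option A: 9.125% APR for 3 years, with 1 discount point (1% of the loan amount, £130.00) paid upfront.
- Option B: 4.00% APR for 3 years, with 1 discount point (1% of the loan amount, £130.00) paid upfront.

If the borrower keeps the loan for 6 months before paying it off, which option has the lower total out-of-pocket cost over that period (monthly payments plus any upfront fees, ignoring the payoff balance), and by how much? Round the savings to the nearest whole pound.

Option B by £182

Option A: at 9.125% the monthly rate is 0.0076042, so the payment is 13,000 × 0.0076042 / (1 − 1.0076042^−36) = £414.15.
Option B: monthly rate = 4%/12 = 0.0033333; payment = 13,000 × 0.0033333 / (1 − (1+0.0033333)^−36) = £383.81.
Over 6 months: Option A costs 6 × £414.15 + £130.00 = £2,614.90; Option B costs 6 × £383.81 + £130.00 = £2,432.86.
Option B is cheaper by £2,614.90 − £2,432.86 = £182.04.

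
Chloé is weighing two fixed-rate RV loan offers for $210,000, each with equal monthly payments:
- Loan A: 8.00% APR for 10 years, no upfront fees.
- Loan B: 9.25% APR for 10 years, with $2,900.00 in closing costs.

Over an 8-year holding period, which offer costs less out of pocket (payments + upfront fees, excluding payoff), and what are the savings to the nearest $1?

Loan A: monthly rate = 8%/12 = 0.0066667; payment = 210,000 × 0.0066667 / (1 − (1+0.0066667)^−120) = $2,547.88.
Loan B: monthly rate = 9.25%/12 = 0.0077083; payment = 210,000 × 0.0077083 / (1 − (1+0.0077083)^−120) = $2,688.69.
Over 96 months: Loan A costs 96 × $2,547.88 = $244,596.48; Loan B costs 96 × $2,688.69 + $2,900.00 = $261,014.24.
Loan A is cheaper by $261,014.24 − $244,596.48 = $16,417.76.

Loan A by $16,418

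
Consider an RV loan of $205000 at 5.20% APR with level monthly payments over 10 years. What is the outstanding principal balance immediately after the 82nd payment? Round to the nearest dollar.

With monthly rate i = 5.2%/12 = 0.0043333, the balance after k of n payments is P · [(1+i)^n − (1+i)^k] / [(1+i)^n − 1].
(1+0.0043333)^120 = 1.68013908 and (1+0.0043333)^82 = 1.42556134, so the balance is 205,000 × (1.68013908 − 1.42556134) / (1.68013908 − 1) = $76,732.01.

$76,732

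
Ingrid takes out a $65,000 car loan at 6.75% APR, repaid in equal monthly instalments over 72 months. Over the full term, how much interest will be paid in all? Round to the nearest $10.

$14,230

Monthly rate = 6.75%/12 = 0.0056250; payment = 65,000 × 0.0056250 / (1 − (1+0.0056250)^−72) = $1,100.40.
Total paid = 72 × $1,100.40 = $79,228.80; interest = $79,228.80 − $65,000 = $14,228.80.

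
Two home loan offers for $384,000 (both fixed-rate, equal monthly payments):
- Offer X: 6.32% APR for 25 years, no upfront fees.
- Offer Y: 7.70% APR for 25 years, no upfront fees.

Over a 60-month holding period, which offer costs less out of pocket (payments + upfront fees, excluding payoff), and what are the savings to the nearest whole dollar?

Offer X by $20,286

Offer X: at 6.32% the monthly rate is 0.0052667, so the payment is 384,000 × 0.0052667 / (1 − 1.0052667^−300) = $2,549.77.
Offer Y: monthly rate = 7.7%/12 = 0.0064167; payment = 384,000 × 0.0064167 / (1 − (1+0.0064167)^−300) = $2,887.87.
Over 60 months: Offer X costs 60 × $2,549.77 = $152,986.20; Offer Y costs 60 × $2,887.87 = $173,272.20.
Offer X is cheaper by $173,272.20 − $152,986.20 = $20,286.00.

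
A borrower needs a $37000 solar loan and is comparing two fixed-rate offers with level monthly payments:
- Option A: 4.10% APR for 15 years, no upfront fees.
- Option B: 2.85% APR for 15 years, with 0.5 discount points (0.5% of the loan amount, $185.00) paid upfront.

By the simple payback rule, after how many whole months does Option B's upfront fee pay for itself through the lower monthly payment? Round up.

9 months

Option A: monthly rate = 4.1%/12 = 0.0034167; payment = 37,000 × 0.0034167 / (1 − (1+0.0034167)^−180) = $275.54.
Option B: at 2.85% the monthly rate is 0.0023750, so the payment is 37,000 × 0.0023750 / (1 − 1.0023750^−180) = $252.85.
Monthly savings = $275.54 − $252.85 = $22.69.
Break-even = $185.00 / $22.69 = 8.15 → 9 months.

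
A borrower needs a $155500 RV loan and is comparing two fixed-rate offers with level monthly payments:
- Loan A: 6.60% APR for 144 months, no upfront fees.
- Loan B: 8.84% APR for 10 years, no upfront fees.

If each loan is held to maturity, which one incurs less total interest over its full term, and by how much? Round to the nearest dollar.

Loan A: monthly rate = 6.6%/12 = 0.0055000; payment = 155,500 × 0.0055000 / (1 − (1+0.0055000)^−144) = $1,566.17.
Total interest on Loan A = 144 × $1,566.17 − $155,500 = $70,028.48.
Loan B: monthly rate = 8.84%/12 = 0.0073667; payment = 155,500 × 0.0073667 / (1 − (1+0.0073667)^−120) = $1,956.37.
Total interest on Loan B = 120 × $1,956.37 − $155,500 = $79,264.40.
Loan A is lower by $9,235.92.

Loan A by $9,236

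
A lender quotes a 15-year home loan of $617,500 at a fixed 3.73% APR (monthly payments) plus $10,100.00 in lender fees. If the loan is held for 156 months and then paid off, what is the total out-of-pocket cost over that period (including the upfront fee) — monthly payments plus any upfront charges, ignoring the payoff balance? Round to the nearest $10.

$709,680

Monthly rate = 3.73%/12 = 0.0031083; payment = 617,500 × 0.0031083 / (1 − (1+0.0031083)^−180) = $4,484.47.
Total outlay = 156 × $4,484.47 + $10,100.00 = $709,677.32.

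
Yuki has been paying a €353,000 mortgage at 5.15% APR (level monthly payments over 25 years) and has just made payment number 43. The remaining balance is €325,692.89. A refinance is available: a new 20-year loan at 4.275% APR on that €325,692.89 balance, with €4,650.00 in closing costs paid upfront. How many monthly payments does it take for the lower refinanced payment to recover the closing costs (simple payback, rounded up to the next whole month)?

Current payment = 353,000 × 5.15%/12 / (1 − (1+0.0042917)^−300) = €2,094.57.
Refinanced payment = 325,692.89 × 0.0035625 / (1 − (1+0.0035625)^−240) = €2,021.15.
Monthly savings = €2,094.57 − €2,021.15 = €73.42.
Break-even = €4,650.00 / €73.42 = 63.33 → 64 months.

64 months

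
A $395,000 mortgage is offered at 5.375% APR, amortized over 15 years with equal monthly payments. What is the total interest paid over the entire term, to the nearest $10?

Monthly rate = 5.375%/12 = 0.0044792; payment = 395,000 × 0.0044792 / (1 − (1+0.0044792)^−180) = $3,201.34.
Total paid = 180 × $3,201.34 = $576,241.20; interest = $576,241.20 − $395,000 = $181,241.20.

$181,240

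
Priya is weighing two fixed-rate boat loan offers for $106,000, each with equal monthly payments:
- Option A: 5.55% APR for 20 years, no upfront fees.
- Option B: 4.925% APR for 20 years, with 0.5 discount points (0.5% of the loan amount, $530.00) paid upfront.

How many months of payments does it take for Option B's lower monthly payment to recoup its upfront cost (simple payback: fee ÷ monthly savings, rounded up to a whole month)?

Option A: monthly rate = 5.55%/12 = 0.0046250; payment = 106,000 × 0.0046250 / (1 − (1+0.0046250)^−240) = $732.16.
Option B: monthly rate = 4.925%/12 = 0.0041042; payment = 106,000 × 0.0041042 / (1 − (1+0.0041042)^−240) = $695.17.
Monthly savings = $732.16 − $695.17 = $36.99.
Break-even = $530.00 / $36.99 = 14.33 → 15 months.

15 months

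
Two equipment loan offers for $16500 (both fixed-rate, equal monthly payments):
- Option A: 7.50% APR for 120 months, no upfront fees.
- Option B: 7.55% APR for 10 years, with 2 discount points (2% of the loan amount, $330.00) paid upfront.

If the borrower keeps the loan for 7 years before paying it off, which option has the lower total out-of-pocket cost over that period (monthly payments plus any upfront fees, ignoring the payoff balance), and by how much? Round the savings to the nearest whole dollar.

Option A: at 7.50% the monthly rate is 0.0062500, so the payment is 16,500 × 0.0062500 / (1 − 1.0062500^−120) = $195.86.
Option B: at 7.55% the monthly rate is 0.0062917, so the payment is 16,500 × 0.0062917 / (1 − 1.0062917^−120) = $196.29.
Over 84 months: Option A costs 84 × $195.86 = $16,452.24; Option B costs 84 × $196.29 + $330.00 = $16,818.36.
Option A is cheaper by $16,818.36 − $16,452.24 = $366.12.

Option A by $366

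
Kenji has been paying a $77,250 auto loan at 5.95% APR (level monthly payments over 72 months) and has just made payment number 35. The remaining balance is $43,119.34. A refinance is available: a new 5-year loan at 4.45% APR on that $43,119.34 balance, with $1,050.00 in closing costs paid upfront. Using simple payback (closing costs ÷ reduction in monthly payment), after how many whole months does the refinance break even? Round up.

Current payment = 77,250 × 5.95%/12 / (1 − (1+0.0049583)^−72) = $1,278.43.
Refinanced payment = 43,119.34 × 0.0037083 / (1 − (1+0.0037083)^−60) = $802.89.
Monthly savings = $1,278.43 − $802.89 = $475.54.
Break-even = $1,050.00 / $475.54 = 2.21 → 3 months.

3 months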